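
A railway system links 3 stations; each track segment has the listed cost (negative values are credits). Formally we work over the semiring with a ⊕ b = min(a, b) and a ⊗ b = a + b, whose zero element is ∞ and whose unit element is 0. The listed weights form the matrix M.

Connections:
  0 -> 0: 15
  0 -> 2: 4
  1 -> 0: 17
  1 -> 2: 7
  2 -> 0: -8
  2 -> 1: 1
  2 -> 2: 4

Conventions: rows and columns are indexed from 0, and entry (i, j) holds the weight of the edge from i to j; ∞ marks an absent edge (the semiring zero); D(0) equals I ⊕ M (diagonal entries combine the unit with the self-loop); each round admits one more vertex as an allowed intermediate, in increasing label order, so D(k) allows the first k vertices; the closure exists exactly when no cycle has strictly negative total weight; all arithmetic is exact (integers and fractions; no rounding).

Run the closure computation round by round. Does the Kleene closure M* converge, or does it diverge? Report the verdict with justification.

D(0):
  [0, ∞, 4]
  [17, 0, 7]
  [-8, 1, 0]
Detection: at round 1, diagonal entry (2, 2) turns strictly negative.
Key observation: the cycle 2->0->2 has total weight (-8) + 4, which is strictly negative.
Answer: DIVERGES — negative cycle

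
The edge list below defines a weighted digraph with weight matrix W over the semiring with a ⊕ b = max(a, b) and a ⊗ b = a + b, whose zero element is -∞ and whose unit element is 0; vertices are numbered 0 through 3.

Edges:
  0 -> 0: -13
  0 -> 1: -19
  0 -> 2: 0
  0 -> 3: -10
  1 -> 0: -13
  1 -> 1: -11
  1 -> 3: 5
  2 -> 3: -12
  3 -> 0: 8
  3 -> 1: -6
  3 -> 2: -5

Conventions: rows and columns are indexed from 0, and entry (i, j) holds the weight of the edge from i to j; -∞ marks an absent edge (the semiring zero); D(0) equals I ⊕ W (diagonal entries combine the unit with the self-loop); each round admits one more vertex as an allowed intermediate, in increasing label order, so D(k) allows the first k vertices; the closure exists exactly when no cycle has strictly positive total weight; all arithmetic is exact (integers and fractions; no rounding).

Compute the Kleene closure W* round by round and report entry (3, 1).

D(0):
  [0, -19, 0, -10]
  [-13, 0, -∞, 5]
  [-∞, -∞, 0, -12]
  [8, -6, -5, 0]
D(1):
  [0, -19, 0, -10]
  [-13, 0, -13, 5]
  [-∞, -∞, 0, -12]
  [8, -6, 8, 0]
D(2):
  [0, -19, 0, -10]
  [-13, 0, -13, 5]
  [-∞, -∞, 0, -12]
  [8, -6, 8, 0]
D(3):
  [0, -19, 0, -10]
  [-13, 0, -13, 5]
  [-∞, -∞, 0, -12]
  [8, -6, 8, 0]
D(4):
  [0, -16, 0, -10]
  [13, 0, 13, 5]
  [-4, -18, 0, -12]
  [8, -6, 8, 0]
Answer: W*[3][1] = -6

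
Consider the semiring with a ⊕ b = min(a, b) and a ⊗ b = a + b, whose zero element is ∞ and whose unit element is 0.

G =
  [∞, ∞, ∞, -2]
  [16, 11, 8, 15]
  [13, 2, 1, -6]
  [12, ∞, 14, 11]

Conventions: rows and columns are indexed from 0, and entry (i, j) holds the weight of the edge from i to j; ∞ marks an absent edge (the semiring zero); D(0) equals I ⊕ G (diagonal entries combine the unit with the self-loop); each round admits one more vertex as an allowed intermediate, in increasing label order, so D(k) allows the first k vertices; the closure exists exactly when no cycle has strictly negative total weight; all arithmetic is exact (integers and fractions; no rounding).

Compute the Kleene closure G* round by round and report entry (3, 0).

D(0):
  [0, ∞, ∞, -2]
  [16, 0, 8, 15]
  [13, 2, 0, -6]
  [12, ∞, 14, 0]
D(1):
  [0, ∞, ∞, -2]
  [16, 0, 8, 14]
  [13, 2, 0, -6]
  [12, ∞, 14, 0]
D(2):
  [0, ∞, ∞, -2]
  [16, 0, 8, 14]
  [13, 2, 0, -6]
  [12, ∞, 14, 0]
D(3):
  [0, ∞, ∞, -2]
  [16, 0, 8, 2]
  [13, 2, 0, -6]
  [12, 16, 14, 0]
D(4):
  [0, 14, 12, -2]
  [14, 0, 8, 2]
  [6, 2, 0, -6]
  [12, 16, 14, 0]
Answer: G*[3][0] = 12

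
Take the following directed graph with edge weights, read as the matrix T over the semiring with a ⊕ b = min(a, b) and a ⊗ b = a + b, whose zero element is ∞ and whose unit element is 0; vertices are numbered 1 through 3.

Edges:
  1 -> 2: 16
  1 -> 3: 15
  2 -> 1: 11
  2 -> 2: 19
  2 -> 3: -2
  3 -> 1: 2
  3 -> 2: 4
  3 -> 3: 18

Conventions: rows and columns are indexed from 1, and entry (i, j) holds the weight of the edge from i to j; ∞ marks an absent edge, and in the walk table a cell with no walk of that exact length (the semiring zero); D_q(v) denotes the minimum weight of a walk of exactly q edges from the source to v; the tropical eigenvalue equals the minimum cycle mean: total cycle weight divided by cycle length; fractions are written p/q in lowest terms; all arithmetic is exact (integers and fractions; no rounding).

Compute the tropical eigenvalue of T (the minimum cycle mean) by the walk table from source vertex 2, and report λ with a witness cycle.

q=0: [∞, 0, ∞]
q=1: [11, 19, -2]
q=2: [0, 2, 16]
q=3: [13, 16, 0]
Optimal cycle mean attained by: cycle 2->3->2, total (-2) + 4, length 2.
Answer: λ = 1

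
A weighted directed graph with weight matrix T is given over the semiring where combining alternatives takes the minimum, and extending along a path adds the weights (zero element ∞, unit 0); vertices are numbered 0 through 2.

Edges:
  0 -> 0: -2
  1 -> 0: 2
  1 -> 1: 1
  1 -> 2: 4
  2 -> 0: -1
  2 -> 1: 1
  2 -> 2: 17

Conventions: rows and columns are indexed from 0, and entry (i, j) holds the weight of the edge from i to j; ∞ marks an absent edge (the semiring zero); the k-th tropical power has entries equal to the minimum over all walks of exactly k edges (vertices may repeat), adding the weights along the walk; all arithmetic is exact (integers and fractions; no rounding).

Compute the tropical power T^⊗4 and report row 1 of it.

T^⊗2:
  [-4, ∞, ∞]
  [0, 2, 5]
  [-3, 2, 5]
T^⊗3:
  [-6, ∞, ∞]
  [-2, 3, 6]
  [-5, 3, 6]
T^⊗4:
  [-8, ∞, ∞]
  [-4, 4, 7]
  [-7, 4, 7]
Answer: row 1 of T^⊗4 = [-4, 4, 7]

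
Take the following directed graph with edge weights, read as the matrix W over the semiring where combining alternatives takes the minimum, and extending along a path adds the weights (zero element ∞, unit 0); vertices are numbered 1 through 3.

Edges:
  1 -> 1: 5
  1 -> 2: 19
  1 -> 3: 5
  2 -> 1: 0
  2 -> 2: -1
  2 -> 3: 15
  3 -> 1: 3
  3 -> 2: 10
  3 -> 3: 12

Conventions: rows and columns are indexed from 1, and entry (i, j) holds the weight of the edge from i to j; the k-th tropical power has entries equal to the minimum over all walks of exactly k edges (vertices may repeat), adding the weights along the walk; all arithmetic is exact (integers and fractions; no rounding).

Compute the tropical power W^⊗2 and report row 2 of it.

W^⊗2:
  [8, 15, 10]
  [-1, -2, 5]
  [8, 9, 8]
Answer: row 2 of W^⊗2 = [-1, -2, 5]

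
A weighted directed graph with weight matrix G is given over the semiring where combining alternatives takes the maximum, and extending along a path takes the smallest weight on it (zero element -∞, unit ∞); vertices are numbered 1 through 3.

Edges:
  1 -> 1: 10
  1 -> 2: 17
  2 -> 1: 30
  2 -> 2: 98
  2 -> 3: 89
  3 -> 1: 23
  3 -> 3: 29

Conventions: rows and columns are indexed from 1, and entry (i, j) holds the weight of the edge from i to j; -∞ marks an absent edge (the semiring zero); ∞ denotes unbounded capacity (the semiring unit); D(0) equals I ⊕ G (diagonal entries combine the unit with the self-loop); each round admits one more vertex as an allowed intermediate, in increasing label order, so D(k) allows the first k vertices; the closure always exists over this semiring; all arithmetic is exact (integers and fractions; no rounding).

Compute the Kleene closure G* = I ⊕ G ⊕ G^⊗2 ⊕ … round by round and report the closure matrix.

D(0):
  [∞, 17, -∞]
  [30, ∞, 89]
  [23, -∞, ∞]
D(1):
  [∞, 17, -∞]
  [30, ∞, 89]
  [23, 17, ∞]
D(2):
  [∞, 17, 17]
  [30, ∞, 89]
  [23, 17, ∞]
D(3):
  [∞, 17, 17]
  [30, ∞, 89]
  [23, 17, ∞]
Answer: G* = [[∞, 17, 17], [30, ∞, 89], [23, 17, ∞]]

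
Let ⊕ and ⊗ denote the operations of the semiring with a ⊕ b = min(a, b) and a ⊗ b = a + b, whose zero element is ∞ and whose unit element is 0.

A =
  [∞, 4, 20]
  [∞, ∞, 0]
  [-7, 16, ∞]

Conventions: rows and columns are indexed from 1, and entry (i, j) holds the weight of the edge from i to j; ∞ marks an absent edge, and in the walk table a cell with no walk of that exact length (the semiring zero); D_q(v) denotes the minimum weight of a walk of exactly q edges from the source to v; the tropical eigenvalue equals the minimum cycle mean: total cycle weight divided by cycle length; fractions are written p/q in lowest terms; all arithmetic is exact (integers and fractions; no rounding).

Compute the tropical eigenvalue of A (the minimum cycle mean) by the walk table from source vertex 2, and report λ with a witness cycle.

q=0: [∞, 0, ∞]
q=1: [∞, ∞, 0]
q=2: [-7, 16, ∞]
q=3: [∞, -3, 13]
Optimal cycle mean attained by: cycle 1->2->3->1, total 4 + 0 + (-7), length 3.
Answer: λ = -1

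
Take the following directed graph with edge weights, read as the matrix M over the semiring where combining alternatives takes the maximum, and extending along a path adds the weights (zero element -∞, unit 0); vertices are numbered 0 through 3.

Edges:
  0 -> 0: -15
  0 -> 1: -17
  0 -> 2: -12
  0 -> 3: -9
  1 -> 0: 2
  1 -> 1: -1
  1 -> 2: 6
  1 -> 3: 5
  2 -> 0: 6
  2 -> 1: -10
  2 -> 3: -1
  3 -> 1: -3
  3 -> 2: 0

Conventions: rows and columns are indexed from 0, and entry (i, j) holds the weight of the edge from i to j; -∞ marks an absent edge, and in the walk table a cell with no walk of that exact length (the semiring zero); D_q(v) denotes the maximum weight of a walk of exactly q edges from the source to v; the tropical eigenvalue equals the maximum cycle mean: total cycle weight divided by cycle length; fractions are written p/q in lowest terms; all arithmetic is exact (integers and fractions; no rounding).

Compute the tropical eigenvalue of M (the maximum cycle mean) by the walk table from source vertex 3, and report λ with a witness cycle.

q=0: [-∞, -∞, -∞, 0]
q=1: [-∞, -3, 0, -∞]
q=2: [6, -4, 3, 2]
q=3: [9, -1, 2, 2]
q=4: [8, -1, 5, 4]
Optimal cycle mean attained by: cycle 1->3->1, total 5 + (-3), length 2.
Answer: λ = 1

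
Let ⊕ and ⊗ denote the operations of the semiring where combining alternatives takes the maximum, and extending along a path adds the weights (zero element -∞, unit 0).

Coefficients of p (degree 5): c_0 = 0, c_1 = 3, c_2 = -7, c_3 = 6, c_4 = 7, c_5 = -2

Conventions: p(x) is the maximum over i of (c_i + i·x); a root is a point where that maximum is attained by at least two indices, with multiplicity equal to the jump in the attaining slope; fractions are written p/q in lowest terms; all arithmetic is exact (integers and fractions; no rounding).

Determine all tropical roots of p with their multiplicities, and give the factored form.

hull edge (i=0, c=0) to (i=1, c=3): slope 3, span 1
hull edge (i=1, c=3) to (i=3, c=6): slope 3/2, span 2
hull edge (i=3, c=6) to (i=4, c=7): slope 1, span 1
hull edge (i=4, c=7) to (i=5, c=-2): slope -9, span 1
Factored form: p(x) = -2 ⊗ (x ⊕ (-3)) ⊗ (x ⊕ (-3/2)) ⊗ (x ⊕ (-3/2)) ⊗ (x ⊕ (-1)) ⊗ (x ⊕ 9)
Answer: roots = -3 (mult 1), -3/2 (mult 2), -1 (mult 1), 9 (mult 1)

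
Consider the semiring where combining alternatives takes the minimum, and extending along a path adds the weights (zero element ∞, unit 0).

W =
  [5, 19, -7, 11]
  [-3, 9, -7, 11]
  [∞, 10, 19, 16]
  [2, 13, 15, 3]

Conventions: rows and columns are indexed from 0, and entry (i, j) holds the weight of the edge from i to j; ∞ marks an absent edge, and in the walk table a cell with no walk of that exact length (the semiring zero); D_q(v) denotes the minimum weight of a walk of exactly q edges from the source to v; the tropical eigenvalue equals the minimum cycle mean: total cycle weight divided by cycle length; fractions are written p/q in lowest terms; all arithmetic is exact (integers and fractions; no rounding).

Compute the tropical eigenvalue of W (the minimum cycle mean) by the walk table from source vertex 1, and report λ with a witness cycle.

q=0: [∞, 0, ∞, ∞]
q=1: [-3, 9, -7, 11]
q=2: [2, 3, -10, 8]
q=3: [0, 0, -5, 6]
q=4: [-3, 5, -7, 9]
Optimal cycle mean attained by: cycle 0->2->1->0, total (-7) + 10 + (-3), length 3.
Answer: λ = 0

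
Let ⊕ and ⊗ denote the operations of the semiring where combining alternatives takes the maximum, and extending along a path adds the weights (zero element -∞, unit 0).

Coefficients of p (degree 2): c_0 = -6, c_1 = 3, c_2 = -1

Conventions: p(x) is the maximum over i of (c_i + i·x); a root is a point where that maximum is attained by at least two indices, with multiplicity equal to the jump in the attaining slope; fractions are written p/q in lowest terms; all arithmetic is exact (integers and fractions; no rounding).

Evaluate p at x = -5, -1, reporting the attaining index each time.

p(-5) = max(-6+0·(-5)=-6, 3+1·(-5)=-2, -1+2·(-5)=-11) = -2 (attained by i=1)
p(-1) = max(-6+0·(-1)=-6, 3+1·(-1)=2, -1+2·(-1)=-3) = 2 (attained by i=1)
Answer: p(-5) = -2; p(-1) = 2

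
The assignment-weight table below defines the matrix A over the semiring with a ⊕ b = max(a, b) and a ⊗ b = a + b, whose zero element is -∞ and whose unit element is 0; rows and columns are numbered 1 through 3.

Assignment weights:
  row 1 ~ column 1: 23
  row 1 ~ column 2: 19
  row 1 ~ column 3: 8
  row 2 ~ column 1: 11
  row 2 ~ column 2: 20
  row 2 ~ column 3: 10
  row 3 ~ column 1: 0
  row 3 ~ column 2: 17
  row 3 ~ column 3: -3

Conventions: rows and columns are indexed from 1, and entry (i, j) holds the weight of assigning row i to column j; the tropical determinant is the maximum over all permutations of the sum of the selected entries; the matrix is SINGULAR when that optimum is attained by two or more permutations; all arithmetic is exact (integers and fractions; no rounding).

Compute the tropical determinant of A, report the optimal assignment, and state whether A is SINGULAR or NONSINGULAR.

σ = (1, 2, 3): 23 + 20 + (-3) = 40
σ = (1, 3, 2): 23 + 10 + 17 = 50
σ = (2, 1, 3): 19 + 11 + (-3) = 27
σ = (2, 3, 1): 19 + 10 + 0 = 29
σ = (3, 1, 2): 8 + 11 + 17 = 36
σ = (3, 2, 1): 8 + 20 + 0 = 28
Optimal value attained by: σ = (1, 3, 2).
Answer: det⊕(A) = 50; verdict: NONSINGULAR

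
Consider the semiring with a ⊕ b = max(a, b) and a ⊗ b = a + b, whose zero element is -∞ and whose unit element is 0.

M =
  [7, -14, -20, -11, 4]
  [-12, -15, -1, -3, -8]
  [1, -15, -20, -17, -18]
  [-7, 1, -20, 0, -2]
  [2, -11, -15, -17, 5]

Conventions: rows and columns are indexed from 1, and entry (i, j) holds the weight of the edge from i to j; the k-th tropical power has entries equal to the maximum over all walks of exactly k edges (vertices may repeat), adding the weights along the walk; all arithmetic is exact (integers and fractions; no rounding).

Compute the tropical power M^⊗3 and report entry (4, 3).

M^⊗2:
  [14, -7, -11, -4, 11]
  [0, -2, -16, -3, -3]
  [8, -13, -16, -10, 5]
  [0, 1, 0, 0, 3]
  [9, -6, -10, -9, 10]
M^⊗3:
  [21, 0, -4, 3, 18]
  [7, -2, -3, -3, 4]
  [15, -6, -10, -3, 12]
  [7, 1, 0, 0, 8]
  [16, -1, -5, -2, 15]
Key observation: the optimum is the walk 4->4->2->3, with weight 0 + 1 + (-1) = 0.
Optimal value attained by: walk 4->4->2->3.
Answer: (M^⊗3)[4][3] = 0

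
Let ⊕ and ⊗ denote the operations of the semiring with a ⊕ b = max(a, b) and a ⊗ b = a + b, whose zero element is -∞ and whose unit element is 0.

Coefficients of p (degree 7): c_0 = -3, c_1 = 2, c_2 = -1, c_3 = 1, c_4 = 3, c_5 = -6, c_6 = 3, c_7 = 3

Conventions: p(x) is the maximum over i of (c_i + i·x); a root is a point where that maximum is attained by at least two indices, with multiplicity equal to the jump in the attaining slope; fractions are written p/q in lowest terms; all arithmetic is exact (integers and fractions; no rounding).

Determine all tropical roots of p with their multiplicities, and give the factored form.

hull edge (i=0, c=-3) to (i=1, c=2): slope 5, span 1
hull edge (i=1, c=2) to (i=4, c=3): slope 1/3, span 3
hull edge (i=4, c=3) to (i=7, c=3): slope 0, span 3
Factored form: p(x) = 3 ⊗ (x ⊕ (-5)) ⊗ (x ⊕ (-1/3)) ⊗ (x ⊕ (-1/3)) ⊗ (x ⊕ (-1/3)) ⊗ (x ⊕ 0) ⊗ (x ⊕ 0) ⊗ (x ⊕ 0)
Answer: roots = -5 (mult 1), -1/3 (mult 3), 0 (mult 3)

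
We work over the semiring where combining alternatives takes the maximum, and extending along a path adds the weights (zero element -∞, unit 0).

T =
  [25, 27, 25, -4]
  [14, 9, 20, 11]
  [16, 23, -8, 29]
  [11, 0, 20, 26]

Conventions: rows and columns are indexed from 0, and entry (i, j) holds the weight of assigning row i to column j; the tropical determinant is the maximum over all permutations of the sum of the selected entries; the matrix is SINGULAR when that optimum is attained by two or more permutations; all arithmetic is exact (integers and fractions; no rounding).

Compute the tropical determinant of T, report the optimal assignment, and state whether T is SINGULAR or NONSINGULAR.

σ = (0, 1, 2, 3): 25 + 9 + (-8) + 26 = 52
σ = (0, 1, 3, 2): 25 + 9 + 29 + 20 = 83
σ = (0, 2, 1, 3): 25 + 20 + 23 + 26 = 94
σ = (0, 2, 3, 1): 25 + 20 + 29 + 0 = 74
σ = (0, 3, 1, 2): 25 + 11 + 23 + 20 = 79
σ = (0, 3, 2, 1): 25 + 11 + (-8) + 0 = 28
σ = (1, 0, 2, 3): 27 + 14 + (-8) + 26 = 59
σ = (1, 0, 3, 2): 27 + 14 + 29 + 20 = 90
σ = (1, 2, 0, 3): 27 + 20 + 16 + 26 = 89
σ = (1, 2, 3, 0): 27 + 20 + 29 + 11 = 87
σ = (1, 3, 0, 2): 27 + 11 + 16 + 20 = 74
σ = (1, 3, 2, 0): 27 + 11 + (-8) + 11 = 41
σ = (2, 0, 1, 3): 25 + 14 + 23 + 26 = 88
σ = (2, 0, 3, 1): 25 + 14 + 29 + 0 = 68
σ = (2, 1, 0, 3): 25 + 9 + 16 + 26 = 76
σ = (2, 1, 3, 0): 25 + 9 + 29 + 11 = 74
σ = (2, 3, 0, 1): 25 + 11 + 16 + 0 = 52
σ = (2, 3, 1, 0): 25 + 11 + 23 + 11 = 70
σ = (3, 0, 1, 2): (-4) + 14 + 23 + 20 = 53
σ = (3, 0, 2, 1): (-4) + 14 + (-8) + 0 = 2
σ = (3, 1, 0, 2): (-4) + 9 + 16 + 20 = 41
σ = (3, 1, 2, 0): (-4) + 9 + (-8) + 11 = 8
σ = (3, 2, 0, 1): (-4) + 20 + 16 + 0 = 32
σ = (3, 2, 1, 0): (-4) + 20 + 23 + 11 = 50
Optimal value attained by: σ = (0, 2, 1, 3).
Answer: det⊕(T) = 94; verdict: NONSINGULAR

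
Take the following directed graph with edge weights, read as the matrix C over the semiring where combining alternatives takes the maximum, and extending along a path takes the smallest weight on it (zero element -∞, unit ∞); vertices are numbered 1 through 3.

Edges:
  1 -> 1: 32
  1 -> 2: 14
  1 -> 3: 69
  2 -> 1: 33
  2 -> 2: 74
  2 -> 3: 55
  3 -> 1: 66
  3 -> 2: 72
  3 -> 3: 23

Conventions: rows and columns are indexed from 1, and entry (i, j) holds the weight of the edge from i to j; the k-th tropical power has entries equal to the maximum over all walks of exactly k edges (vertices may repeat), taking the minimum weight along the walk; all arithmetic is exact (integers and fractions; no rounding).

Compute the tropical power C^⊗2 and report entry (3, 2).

C^⊗2:
  [66, 69, 32]
  [55, 74, 55]
  [33, 72, 66]
Key observation: the optimum is the walk 3->2->2, with weight 72 min 74 = 72.
Optimal value attained by: walk 3->2->2.
Answer: (C^⊗2)[3][2] = 72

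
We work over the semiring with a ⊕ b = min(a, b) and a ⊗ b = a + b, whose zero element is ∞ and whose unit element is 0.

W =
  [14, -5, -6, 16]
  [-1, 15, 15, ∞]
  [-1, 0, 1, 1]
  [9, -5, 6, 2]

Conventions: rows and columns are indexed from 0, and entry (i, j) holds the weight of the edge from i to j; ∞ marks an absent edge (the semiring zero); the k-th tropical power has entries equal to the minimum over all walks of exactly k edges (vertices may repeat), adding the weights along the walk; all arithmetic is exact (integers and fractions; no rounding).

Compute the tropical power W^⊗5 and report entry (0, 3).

W^⊗2:
  [-7, -6, -5, -5]
  [13, -6, -7, 15]
  [-1, -6, -7, 2]
  [-6, -3, 3, 4]
W^⊗3:
  [-7, -12, -13, -4]
  [-8, -7, -6, -6]
  [-8, -7, -7, -6]
  [-4, -11, -12, 4]
W^⊗4:
  [-14, -13, -13, -12]
  [-8, -13, -14, -5]
  [-8, -13, -14, -6]
  [-13, -12, -11, -11]
W^⊗5:
  [-14, -19, -20, -12]
  [-15, -14, -14, -13]
  [-15, -14, -14, -13]
  [-13, -18, -19, -10]
Key observation: the optimum is the walk 0->2->1->0->2->3, with weight (-6) + 0 + (-1) + (-6) + 1 = -12.
Optimal value attained by: walk 0->2->1->0->2->3.
Answer: (W^⊗5)[0][3] = -12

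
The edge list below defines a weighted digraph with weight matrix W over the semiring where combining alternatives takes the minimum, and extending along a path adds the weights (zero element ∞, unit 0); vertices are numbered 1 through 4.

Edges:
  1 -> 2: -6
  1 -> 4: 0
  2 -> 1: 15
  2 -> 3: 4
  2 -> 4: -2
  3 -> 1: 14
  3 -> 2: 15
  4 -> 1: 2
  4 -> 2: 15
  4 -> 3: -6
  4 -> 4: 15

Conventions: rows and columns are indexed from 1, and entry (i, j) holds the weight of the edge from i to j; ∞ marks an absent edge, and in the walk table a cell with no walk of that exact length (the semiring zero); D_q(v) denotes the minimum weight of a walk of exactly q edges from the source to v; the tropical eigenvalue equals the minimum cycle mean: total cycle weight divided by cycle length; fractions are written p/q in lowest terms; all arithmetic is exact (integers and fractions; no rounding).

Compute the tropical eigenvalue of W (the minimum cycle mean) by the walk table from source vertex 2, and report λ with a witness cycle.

q=0: [∞, 0, ∞, ∞]
q=1: [15, ∞, 4, -2]
q=2: [0, 9, -8, 13]
q=3: [6, -6, 7, 0]
q=4: [2, 0, -6, -8]
Optimal cycle mean attained by: cycle 1->2->4->1, total (-6) + (-2) + 2, length 3.
Answer: λ = -2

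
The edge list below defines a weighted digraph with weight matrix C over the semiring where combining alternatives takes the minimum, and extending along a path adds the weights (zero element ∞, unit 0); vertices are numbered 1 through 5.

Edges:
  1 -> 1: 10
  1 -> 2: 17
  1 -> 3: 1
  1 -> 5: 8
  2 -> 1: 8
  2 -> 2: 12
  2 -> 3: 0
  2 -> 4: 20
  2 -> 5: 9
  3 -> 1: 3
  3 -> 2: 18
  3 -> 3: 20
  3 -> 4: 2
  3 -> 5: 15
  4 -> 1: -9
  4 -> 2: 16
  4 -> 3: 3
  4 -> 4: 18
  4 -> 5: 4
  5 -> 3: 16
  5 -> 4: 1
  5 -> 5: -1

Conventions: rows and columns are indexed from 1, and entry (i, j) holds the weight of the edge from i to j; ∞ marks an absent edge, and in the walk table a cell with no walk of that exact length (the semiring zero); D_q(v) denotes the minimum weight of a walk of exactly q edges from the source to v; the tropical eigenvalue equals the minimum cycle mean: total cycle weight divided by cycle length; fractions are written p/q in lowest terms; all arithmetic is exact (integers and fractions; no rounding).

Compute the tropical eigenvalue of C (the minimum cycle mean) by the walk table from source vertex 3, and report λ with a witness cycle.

q=0: [∞, ∞, 0, ∞, ∞]
q=1: [3, 18, 20, 2, 15]
q=2: [-7, 18, 4, 16, 6]
q=3: [3, 10, -6, 6, 1]
q=4: [-3, 12, 4, -4, 0]
q=5: [-13, 12, -2, 1, -1]
Optimal cycle mean attained by: cycle 1->3->4->1, total 1 + 2 + (-9), length 3.
Answer: λ = -2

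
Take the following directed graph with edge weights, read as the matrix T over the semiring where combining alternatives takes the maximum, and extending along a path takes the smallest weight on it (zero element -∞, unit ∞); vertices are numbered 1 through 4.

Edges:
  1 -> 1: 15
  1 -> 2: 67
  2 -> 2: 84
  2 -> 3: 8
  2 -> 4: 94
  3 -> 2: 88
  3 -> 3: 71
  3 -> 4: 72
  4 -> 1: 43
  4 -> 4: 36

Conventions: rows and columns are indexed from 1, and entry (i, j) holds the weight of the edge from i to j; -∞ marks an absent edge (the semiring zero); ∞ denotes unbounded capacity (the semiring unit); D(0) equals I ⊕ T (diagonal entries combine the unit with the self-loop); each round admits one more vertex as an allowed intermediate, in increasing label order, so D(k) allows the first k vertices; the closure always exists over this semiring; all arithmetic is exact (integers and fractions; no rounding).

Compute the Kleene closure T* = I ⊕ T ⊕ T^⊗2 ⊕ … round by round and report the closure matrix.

D(0):
  [∞, 67, -∞, -∞]
  [-∞, ∞, 8, 94]
  [-∞, 88, ∞, 72]
  [43, -∞, -∞, ∞]
D(1):
  [∞, 67, -∞, -∞]
  [-∞, ∞, 8, 94]
  [-∞, 88, ∞, 72]
  [43, 43, -∞, ∞]
D(2):
  [∞, 67, 8, 67]
  [-∞, ∞, 8, 94]
  [-∞, 88, ∞, 88]
  [43, 43, 8, ∞]
D(3):
  [∞, 67, 8, 67]
  [-∞, ∞, 8, 94]
  [-∞, 88, ∞, 88]
  [43, 43, 8, ∞]
D(4):
  [∞, 67, 8, 67]
  [43, ∞, 8, 94]
  [43, 88, ∞, 88]
  [43, 43, 8, ∞]
Answer: T* = [[∞, 67, 8, 67], [43, ∞, 8, 94], [43, 88, ∞, 88], [43, 43, 8, ∞]]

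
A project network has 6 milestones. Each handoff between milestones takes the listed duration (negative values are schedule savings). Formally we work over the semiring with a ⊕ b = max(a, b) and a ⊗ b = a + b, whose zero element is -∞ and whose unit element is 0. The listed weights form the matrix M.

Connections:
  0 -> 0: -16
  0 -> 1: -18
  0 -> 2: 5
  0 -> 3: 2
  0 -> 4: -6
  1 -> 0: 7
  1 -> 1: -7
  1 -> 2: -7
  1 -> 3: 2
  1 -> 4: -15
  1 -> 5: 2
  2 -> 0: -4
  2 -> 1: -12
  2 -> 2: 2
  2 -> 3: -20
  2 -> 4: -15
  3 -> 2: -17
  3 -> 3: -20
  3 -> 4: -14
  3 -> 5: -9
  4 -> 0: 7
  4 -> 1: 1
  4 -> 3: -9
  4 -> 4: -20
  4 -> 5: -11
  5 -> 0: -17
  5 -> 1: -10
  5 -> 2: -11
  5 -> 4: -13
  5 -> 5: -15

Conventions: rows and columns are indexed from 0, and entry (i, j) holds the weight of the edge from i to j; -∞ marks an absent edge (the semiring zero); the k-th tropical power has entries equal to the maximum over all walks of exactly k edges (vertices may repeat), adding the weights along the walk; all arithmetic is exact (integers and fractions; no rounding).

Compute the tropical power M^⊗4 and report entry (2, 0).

M^⊗2:
  [1, -5, 7, -14, -10, -7]
  [0, -8, 12, 9, 1, -5]
  [-2, -10, 4, -2, -10, -10]
  [-7, -13, -15, -23, -22, -24]
  [8, -6, 12, 9, 1, 3]
  [-3, -12, -9, -8, -23, -8]
M^⊗3:
  [3, -5, 9, 3, -5, -3]
  [8, 2, 14, 2, -3, 0]
  [0, -8, 6, 0, -8, -8]
  [-6, -20, -2, -5, -13, -11]
  [8, 2, 14, 10, 2, 0]
  [-5, -18, 2, -1, -9, -10]
M^⊗4:
  [5, -3, 11, 5, -3, -3]
  [10, 2, 16, 10, 2, 4]
  [2, -6, 8, 2, -6, -6]
  [-6, -12, 0, -4, -12, -14]
  [10, 3, 16, 10, 2, 4]
  [-2, -8, 4, -3, -11, -10]
Key observation: the optimum is the walk 2->2->2->2->0, with weight 2 + 2 + 2 + (-4) = 2.
Optimal value attained by: walk 2->2->2->2->0.
Answer: (M^⊗4)[2][0] = 2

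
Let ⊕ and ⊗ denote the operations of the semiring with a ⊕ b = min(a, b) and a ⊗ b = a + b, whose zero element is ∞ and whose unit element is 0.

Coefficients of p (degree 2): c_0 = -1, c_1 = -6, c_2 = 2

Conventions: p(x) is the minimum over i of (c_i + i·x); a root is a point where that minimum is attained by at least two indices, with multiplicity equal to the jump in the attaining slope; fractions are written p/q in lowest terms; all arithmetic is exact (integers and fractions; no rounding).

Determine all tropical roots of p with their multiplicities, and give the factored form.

hull edge (i=0, c=-1) to (i=1, c=-6): slope -5, span 1
hull edge (i=1, c=-6) to (i=2, c=2): slope 8, span 1
Factored form: p(x) = 2 ⊗ (x ⊕ (-8)) ⊗ (x ⊕ 5)
Answer: roots = -8 (mult 1), 5 (mult 1)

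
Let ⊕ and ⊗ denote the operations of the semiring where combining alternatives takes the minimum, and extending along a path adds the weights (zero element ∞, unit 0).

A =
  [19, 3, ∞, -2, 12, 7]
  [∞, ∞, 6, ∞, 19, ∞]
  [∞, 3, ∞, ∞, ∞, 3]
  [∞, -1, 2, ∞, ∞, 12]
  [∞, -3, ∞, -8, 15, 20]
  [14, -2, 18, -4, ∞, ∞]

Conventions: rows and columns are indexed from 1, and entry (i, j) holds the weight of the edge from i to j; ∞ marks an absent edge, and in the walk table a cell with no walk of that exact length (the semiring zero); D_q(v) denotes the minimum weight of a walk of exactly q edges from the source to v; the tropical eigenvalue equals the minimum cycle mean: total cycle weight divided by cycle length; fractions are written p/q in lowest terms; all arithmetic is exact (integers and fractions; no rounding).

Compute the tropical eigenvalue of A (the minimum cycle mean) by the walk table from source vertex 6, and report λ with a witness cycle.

q=0: [∞, ∞, ∞, ∞, ∞, 0]
q=1: [14, -2, 18, -4, ∞, ∞]
q=2: [33, -5, -2, 12, 17, 8]
q=3: [22, 1, 1, 4, 14, 1]
q=4: [15, -1, 6, -3, 20, 4]
q=5: [18, -4, -1, 0, 18, 9]
q=6: [23, -1, 2, 5, 15, 2]
Optimal cycle mean attained by: cycle 3->6->4->3, total 3 + (-4) + 2, length 3.
Answer: λ = 1/3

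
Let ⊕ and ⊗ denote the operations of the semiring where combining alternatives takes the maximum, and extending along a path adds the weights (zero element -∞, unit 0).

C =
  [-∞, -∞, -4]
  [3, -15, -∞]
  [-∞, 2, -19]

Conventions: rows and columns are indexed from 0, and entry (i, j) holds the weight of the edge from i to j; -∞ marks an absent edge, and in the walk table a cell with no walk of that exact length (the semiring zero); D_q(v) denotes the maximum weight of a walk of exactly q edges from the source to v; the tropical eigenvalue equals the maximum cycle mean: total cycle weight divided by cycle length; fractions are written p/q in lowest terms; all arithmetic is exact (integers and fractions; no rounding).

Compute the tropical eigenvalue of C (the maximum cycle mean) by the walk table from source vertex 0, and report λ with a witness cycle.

q=0: [0, -∞, -∞]
q=1: [-∞, -∞, -4]
q=2: [-∞, -2, -23]
q=3: [1, -17, -42]
Optimal cycle mean attained by: cycle 0->2->1->0, total (-4) + 2 + 3, length 3.
Answer: λ = 1/3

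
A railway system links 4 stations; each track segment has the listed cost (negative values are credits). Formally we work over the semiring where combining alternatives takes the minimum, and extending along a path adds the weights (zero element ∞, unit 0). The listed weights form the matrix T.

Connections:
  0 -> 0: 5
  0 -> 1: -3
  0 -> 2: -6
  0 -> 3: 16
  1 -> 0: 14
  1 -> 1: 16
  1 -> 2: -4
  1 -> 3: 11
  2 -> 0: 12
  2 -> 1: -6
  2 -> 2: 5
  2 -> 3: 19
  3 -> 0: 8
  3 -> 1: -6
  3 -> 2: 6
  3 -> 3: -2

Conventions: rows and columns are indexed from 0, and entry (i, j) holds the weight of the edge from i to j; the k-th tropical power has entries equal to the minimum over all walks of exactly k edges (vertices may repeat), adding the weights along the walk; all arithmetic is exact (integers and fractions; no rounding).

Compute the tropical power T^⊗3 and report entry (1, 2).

T^⊗2:
  [6, -12, -7, 8]
  [8, -10, 1, 9]
  [8, -1, -10, 5]
  [6, -8, -10, -4]
T^⊗3:
  [2, -13, -16, -1]
  [4, -5, -14, 1]
  [2, -16, -5, 3]
  [2, -16, -12, -6]
Key observation: the optimum is the walk 1->2->1->2, with weight (-4) + (-6) + (-4) = -14.
Optimal value attained by: walk 1->2->1->2.
Answer: (T^⊗3)[1][2] = -14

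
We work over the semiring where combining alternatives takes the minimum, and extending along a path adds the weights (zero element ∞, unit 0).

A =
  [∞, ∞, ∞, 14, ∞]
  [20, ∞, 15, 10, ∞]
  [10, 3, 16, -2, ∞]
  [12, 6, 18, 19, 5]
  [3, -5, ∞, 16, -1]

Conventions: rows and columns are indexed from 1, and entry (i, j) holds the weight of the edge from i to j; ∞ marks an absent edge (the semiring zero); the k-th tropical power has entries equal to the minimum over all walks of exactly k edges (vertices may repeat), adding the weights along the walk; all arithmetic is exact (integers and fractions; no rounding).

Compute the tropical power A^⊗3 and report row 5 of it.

A^⊗2:
  [26, 20, 32, 33, 19]
  [22, 16, 28, 13, 15]
  [10, 4, 16, 13, 3]
  [8, 0, 21, 16, 4]
  [2, -6, 10, 5, -2]
A^⊗3:
  [22, 14, 35, 30, 18]
  [18, 10, 31, 26, 14]
  [6, -2, 19, 14, 2]
  [7, -1, 15, 10, 3]
  [1, -7, 9, 4, -3]
Answer: row 5 of A^⊗3 = [1, -7, 9, 4, -3]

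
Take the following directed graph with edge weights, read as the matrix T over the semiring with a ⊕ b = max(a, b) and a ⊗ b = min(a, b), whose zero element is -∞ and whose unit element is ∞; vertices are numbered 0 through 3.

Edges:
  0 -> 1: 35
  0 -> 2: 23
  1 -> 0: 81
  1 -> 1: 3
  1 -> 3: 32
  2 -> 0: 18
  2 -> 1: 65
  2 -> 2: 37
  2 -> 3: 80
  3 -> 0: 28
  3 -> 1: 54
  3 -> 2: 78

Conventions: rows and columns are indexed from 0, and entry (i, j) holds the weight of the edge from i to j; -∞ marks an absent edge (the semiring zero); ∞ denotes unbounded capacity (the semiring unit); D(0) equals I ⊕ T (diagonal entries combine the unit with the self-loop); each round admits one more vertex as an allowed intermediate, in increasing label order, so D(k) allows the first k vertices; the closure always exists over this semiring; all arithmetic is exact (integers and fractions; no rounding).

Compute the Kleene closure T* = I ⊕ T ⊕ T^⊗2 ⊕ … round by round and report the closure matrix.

D(0):
  [∞, 35, 23, -∞]
  [81, ∞, -∞, 32]
  [18, 65, ∞, 80]
  [28, 54, 78, ∞]
D(1):
  [∞, 35, 23, -∞]
  [81, ∞, 23, 32]
  [18, 65, ∞, 80]
  [28, 54, 78, ∞]
D(2):
  [∞, 35, 23, 32]
  [81, ∞, 23, 32]
  [65, 65, ∞, 80]
  [54, 54, 78, ∞]
D(3):
  [∞, 35, 23, 32]
  [81, ∞, 23, 32]
  [65, 65, ∞, 80]
  [65, 65, 78, ∞]
D(4):
  [∞, 35, 32, 32]
  [81, ∞, 32, 32]
  [65, 65, ∞, 80]
  [65, 65, 78, ∞]
Answer: T* = [[∞, 35, 32, 32], [81, ∞, 32, 32], [65, 65, ∞, 80], [65, 65, 78, ∞]]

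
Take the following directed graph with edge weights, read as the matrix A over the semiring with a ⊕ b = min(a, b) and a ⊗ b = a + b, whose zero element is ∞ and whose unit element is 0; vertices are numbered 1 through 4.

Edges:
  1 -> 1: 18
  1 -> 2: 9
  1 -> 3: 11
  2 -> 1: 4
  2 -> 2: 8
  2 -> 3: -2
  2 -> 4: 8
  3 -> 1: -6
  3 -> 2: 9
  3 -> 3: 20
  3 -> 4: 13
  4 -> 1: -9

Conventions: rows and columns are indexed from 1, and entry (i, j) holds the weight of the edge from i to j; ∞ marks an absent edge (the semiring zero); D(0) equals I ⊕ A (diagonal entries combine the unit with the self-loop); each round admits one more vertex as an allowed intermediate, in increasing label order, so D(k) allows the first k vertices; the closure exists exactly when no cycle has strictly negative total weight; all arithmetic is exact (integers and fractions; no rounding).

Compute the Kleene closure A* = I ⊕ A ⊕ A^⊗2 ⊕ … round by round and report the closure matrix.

D(0):
  [0, 9, 11, ∞]
  [4, 0, -2, 8]
  [-6, 9, 0, 13]
  [-9, ∞, ∞, 0]
D(1):
  [0, 9, 11, ∞]
  [4, 0, -2, 8]
  [-6, 3, 0, 13]
  [-9, 0, 2, 0]
D(2):
  [0, 9, 7, 17]
  [4, 0, -2, 8]
  [-6, 3, 0, 11]
  [-9, 0, -2, 0]
D(3):
  [0, 9, 7, 17]
  [-8, 0, -2, 8]
  [-6, 3, 0, 11]
  [-9, 0, -2, 0]
D(4):
  [0, 9, 7, 17]
  [-8, 0, -2, 8]
  [-6, 3, 0, 11]
  [-9, 0, -2, 0]
Answer: A* = [[0, 9, 7, 17], [-8, 0, -2, 8], [-6, 3, 0, 11], [-9, 0, -2, 0]]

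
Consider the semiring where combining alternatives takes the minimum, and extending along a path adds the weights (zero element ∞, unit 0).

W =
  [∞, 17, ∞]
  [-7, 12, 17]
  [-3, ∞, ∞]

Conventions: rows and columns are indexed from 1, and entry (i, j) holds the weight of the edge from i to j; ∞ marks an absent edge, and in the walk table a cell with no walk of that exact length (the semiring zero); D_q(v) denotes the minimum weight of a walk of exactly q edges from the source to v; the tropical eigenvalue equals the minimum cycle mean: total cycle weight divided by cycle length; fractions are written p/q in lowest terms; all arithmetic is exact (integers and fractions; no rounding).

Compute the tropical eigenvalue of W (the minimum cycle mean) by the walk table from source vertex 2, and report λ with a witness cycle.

q=0: [∞, 0, ∞]
q=1: [-7, 12, 17]
q=2: [5, 10, 29]
q=3: [3, 22, 27]
Optimal cycle mean attained by: cycle 1->2->1, total 17 + (-7), length 2.
Answer: λ = 5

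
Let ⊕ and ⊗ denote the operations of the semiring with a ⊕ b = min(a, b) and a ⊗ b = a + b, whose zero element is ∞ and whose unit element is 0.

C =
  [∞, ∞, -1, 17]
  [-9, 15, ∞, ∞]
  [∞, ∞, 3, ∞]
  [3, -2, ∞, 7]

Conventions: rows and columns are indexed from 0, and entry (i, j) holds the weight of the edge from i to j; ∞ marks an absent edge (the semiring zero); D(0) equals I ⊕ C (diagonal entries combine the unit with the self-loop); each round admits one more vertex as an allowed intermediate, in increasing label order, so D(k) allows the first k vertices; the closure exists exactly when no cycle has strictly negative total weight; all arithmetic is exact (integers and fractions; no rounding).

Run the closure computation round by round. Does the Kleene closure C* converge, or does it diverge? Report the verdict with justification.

D(0):
  [0, ∞, -1, 17]
  [-9, 0, ∞, ∞]
  [∞, ∞, 0, ∞]
  [3, -2, ∞, 0]
D(1):
  [0, ∞, -1, 17]
  [-9, 0, -10, 8]
  [∞, ∞, 0, ∞]
  [3, -2, 2, 0]
D(2):
  [0, ∞, -1, 17]
  [-9, 0, -10, 8]
  [∞, ∞, 0, ∞]
  [-11, -2, -12, 0]
D(3):
  [0, ∞, -1, 17]
  [-9, 0, -10, 8]
  [∞, ∞, 0, ∞]
  [-11, -2, -12, 0]
D(4):
  [0, 15, -1, 17]
  [-9, 0, -10, 8]
  [∞, ∞, 0, ∞]
  [-11, -2, -12, 0]
Key observation: every diagonal entry stays at the unit through all rounds, so no improving cycle exists.
Answer: CONVERGES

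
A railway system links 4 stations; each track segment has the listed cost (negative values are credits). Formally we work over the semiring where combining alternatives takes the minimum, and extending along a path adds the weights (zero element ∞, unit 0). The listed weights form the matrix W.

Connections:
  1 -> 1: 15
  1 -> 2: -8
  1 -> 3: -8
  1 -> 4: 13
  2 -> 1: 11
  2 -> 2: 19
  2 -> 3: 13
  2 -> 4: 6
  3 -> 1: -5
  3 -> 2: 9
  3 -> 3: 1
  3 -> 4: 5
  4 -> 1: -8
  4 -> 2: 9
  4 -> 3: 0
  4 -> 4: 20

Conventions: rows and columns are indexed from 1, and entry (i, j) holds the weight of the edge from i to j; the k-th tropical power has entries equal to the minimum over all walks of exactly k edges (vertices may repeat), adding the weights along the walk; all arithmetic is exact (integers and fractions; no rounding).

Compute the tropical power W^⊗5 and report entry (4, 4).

W^⊗2:
  [-13, 1, -7, -3]
  [-2, 3, 3, 18]
  [-4, -13, -13, 6]
  [-5, -16, -16, 5]
W^⊗3:
  [-12, -21, -21, -2]
  [-2, -10, -10, 8]
  [-18, -12, -12, -8]
  [-21, -13, -15, -11]
W^⊗4:
  [-26, -20, -20, -16]
  [-15, -10, -10, -5]
  [-17, -26, -26, -7]
  [-20, -29, -29, -10]
W^⊗5:
  [-25, -34, -34, -15]
  [-15, -23, -23, -5]
  [-31, -25, -25, -21]
  [-34, -28, -28, -24]
Key observation: the optimum is the walk 4->1->3->1->3->4, with weight (-8) + (-8) + (-5) + (-8) + 5 = -24.
Optimal value attained by: walk 4->1->3->1->3->4.
Answer: (W^⊗5)[4][4] = -24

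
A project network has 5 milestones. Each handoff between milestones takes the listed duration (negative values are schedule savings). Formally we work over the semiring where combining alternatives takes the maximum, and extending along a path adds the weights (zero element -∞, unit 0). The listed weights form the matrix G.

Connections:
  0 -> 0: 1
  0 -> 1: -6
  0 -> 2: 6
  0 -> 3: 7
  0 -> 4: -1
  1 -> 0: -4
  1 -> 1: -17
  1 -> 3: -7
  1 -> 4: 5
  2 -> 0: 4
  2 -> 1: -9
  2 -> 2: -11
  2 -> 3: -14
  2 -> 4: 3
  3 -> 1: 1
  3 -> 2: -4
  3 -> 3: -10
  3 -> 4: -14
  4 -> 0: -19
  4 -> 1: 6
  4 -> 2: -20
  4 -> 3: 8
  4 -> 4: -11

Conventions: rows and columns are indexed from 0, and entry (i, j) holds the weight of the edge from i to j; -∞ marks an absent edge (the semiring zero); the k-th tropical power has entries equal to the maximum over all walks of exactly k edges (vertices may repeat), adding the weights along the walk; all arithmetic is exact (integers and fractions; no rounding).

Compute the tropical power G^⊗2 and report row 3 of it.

G^⊗2:
  [10, 8, 7, 8, 9]
  [-3, 11, 2, 13, -5]
  [5, 9, 10, 11, 3]
  [0, -8, -14, -6, 6]
  [2, 9, 4, -1, 11]
Answer: row 3 of G^⊗2 = [0, -8, -14, -6, 6]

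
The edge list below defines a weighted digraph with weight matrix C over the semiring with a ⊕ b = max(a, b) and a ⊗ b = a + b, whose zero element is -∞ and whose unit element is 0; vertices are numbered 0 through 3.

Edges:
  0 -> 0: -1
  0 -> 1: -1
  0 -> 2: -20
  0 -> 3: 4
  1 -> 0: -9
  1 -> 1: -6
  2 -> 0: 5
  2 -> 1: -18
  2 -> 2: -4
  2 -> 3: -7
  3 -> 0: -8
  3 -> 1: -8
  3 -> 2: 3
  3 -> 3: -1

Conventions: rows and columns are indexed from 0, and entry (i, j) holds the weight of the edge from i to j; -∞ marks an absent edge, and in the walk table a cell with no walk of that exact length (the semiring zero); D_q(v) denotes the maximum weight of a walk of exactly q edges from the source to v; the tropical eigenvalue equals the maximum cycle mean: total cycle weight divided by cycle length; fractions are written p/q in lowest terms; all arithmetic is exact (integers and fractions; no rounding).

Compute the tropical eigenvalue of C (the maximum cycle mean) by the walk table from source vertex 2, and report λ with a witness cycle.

q=0: [-∞, -∞, 0, -∞]
q=1: [5, -18, -4, -7]
q=2: [4, 4, -4, 9]
q=3: [3, 3, 12, 8]
q=4: [17, 2, 11, 7]
Optimal cycle mean attained by: cycle 0->3->2->0, total 4 + 3 + 5, length 3.
Answer: λ = 4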